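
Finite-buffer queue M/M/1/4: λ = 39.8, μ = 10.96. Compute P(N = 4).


ρ = λ/μ = 39.8/10.96 = 3.6314
P_K = (1−ρ)ρ^K/(1−ρ^(K+1)) = (-2.6314·173.896192)/(1 − 631.484347)
= -457.588155/-630.484347 = 0.725772

Final: 0.725772


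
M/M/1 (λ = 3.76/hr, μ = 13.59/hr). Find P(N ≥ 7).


ρ = 3.76/13.59 = 0.2767
P(N ≥ n) = ρ^n = 0.2767^7 = 0.0001241

Final: 0.0001241


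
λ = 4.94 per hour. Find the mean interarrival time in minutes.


Mean interarrival time = 1/λ = 1/4.94 hour = 0.20243 hour
In minutes: 0.20243 × 60 = 12.1457 min

Final: 12.1457 min


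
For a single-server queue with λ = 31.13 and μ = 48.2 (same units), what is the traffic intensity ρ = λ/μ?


ρ = λ/μ = 31.13/48.2 = 0.6459

Final: 0.6459


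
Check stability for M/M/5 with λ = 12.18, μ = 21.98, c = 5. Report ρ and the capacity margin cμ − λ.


Total capacity cμ = 5·21.98 = 109.90/hr
ρ = λ/(cμ) = 12.18/109.90 = 0.1108
Stable ⇔ ρ < 1: YES
Spare capacity = cμ − λ = 109.90 − 12.18 = 97.72/hr

Final: ρ = 0.1108; stable; margin = 97.72/hr


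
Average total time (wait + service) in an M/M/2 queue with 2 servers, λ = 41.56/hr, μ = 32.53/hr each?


a = 1.2776; ρ = 0.6388; P₀ = 0.220409
Lq = P₀·a^c·ρ/(c!(1−ρ)²) = 0.88072
Wq = Lq/λ = 0.88072/41.56 = 0.02119 hr
W = Wq + 1/μ = 0.02119 + 0.03074 = 0.05193 hr

Final: 0.05193 hr


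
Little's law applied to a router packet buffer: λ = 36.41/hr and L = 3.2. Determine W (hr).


W = L/λ = 3.2/36.41 = 0.08789 hr

Final: 0.08789 hr


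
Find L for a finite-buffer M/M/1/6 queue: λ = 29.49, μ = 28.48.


ρ = 29.49/28.48 = 1.0355
L = ρ[1 − (K+1)ρ^K + Kρ^(K+1)] / [(1−ρ)(1−ρ^(K+1))]
Numerator: 1.0355·(1 − 7·1.232562 + 6·1.276273) = 0.030757
Denominator: (-0.03546)·(-0.276273) = 0.009798
L = 0.030757/0.009798 = 3.1393

Final: 3.1393


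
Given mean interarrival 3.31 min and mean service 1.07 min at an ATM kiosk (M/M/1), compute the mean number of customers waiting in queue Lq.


λ = 60/3.31 = 18.1269 /hr
μ = 60/1.07 = 56.0748 /hr
ρ = λ/μ = 18.1269/56.0748 = 0.3233
Lq = ρ²/(1−ρ) = 0.1045/0.6767 = 0.1544

Final: 0.1544


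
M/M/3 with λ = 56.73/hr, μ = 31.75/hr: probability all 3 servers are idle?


a = λ/μ = 56.73/31.75 = 1.7868; ρ = a/c = 0.5956
Σ_{k=0}^{2} a^k/k! (terms k=0..2) = 1.00000 + 1.78677 + 1.59628 = 4.38305
Tail: a^3/(3!(1−ρ)) = 5.70436/(6·0.4044) = 2.35090
P₀ = 1/(4.38305 + 2.35090) = 1/6.73395 = 0.148501

Final: 0.148501


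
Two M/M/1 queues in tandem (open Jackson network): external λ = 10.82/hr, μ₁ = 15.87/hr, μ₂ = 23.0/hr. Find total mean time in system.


Each node sees arrival rate λ = 10.82/hr (tandem ⇒ throughput preserved).
W₁ = 1/(μ₁−λ) = 1/(15.87−10.82) = 0.19802 hr
W₂ = 1/(μ₂−λ) = 1/(23.0−10.82) = 0.08210 hr
W_total = W₁ + W₂ = 0.19802 + 0.08210 = 0.28012 hr

Final: 0.28012 hr


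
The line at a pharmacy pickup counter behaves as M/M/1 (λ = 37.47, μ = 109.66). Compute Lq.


ρ = 37.47/109.66 = 0.3417
Lq = ρ²/(1−ρ) = 0.1168/0.6583 = 0.1774

Final: 0.1774


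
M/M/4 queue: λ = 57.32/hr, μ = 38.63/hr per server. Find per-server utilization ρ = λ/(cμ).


ρ = λ/(cμ) = 57.32/(4·38.63) = 57.32/154.52 = 0.3710

Final: 0.3710


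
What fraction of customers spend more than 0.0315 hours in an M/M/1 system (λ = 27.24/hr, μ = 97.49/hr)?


W ~ Exponential(μ−λ) for M/M/1.
μ − λ = 97.49 − 27.24 = 70.2500
P(W > t) = e^{−(μ−λ)t} = e^{−2.2129} = 0.109386

Final: 0.109386


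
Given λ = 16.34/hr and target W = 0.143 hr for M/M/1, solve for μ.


W = 1/(μ−λ) ⇒ μ − λ = 1/W = 1/0.143 = 6.9930
μ = λ + 1/W = 16.34 + 6.9930 = 23.3330 per hr

Final: 23.3330 /hr


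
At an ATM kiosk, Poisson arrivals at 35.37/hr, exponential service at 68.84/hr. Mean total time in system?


W = 1/(μ−λ) = 1/(68.84 − 35.37) = 1/33.47 = 0.02988 hr

Final: 0.02988 hr


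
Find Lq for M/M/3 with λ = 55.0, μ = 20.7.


a = λ/μ = 2.6570; ρ = a/3 = 0.8857
P₀ = 0.028960
Lq = P₀·a^c·ρ / (c!·(1−ρ)²) = 0.028960·18.75759·0.8857/(6·0.01307)
= 6.13421

Final: 6.13421


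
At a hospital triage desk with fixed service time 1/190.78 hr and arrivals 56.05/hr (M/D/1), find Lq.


ρ = 56.05/190.78 = 0.2938
M/D/1: Lq = ρ²/(2(1−ρ)) = 0.08631/(2·0.7062) = 0.06111

Final: 0.06111


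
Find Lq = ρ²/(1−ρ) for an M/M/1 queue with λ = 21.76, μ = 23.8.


ρ = 21.76/23.8 = 0.9143
Lq = ρ²/(1−ρ) = 0.8359/0.08571 = 9.7524

Final: 9.7524


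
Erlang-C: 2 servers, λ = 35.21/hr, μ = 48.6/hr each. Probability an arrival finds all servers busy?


a = λ/μ = 0.7245; ρ = a/2 = 0.3622
P₀ = 0.468167 (from M/M/c formula)
C(c,a) = [a^c/(c!(1−ρ))]·P₀ = [0.52488/(2·0.6378)]·0.468167
= 0.41150·0.468167 = 0.192653

Final: 0.192653


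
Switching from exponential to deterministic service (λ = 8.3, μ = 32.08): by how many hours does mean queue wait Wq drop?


ρ = 8.3/32.08 = 0.2587
Wq(M/M/1) = ρ/(μ−λ) = 0.2587/23.78 = 0.01088 hr
Wq(M/D/1) = ρ/(2(μ−λ)) = 0.005440 hr
Savings = 0.01088 − 0.005440 = 0.005440 hr

Final: 0.005440 hr


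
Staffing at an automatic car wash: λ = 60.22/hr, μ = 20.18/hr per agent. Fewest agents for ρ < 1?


Stability requires cμ > λ ⇔ c > λ/μ.
λ/μ = 60.22/20.18 = 2.9841
Minimum integer c = ⌊2.9841⌋ + 1 = 3
Check: 3·20.18 = 60.54 > 60.22, while 2·20.18 = 40.36 ≤ 60.22

Final: 3 servers


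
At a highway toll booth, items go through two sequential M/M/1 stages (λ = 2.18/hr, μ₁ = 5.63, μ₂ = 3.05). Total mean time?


Each node sees arrival rate λ = 2.18/hr (tandem ⇒ throughput preserved).
W₁ = 1/(μ₁−λ) = 1/(5.63−2.18) = 0.28986 hr
W₂ = 1/(μ₂−λ) = 1/(3.05−2.18) = 1.14943 hr
W_total = W₁ + W₂ = 0.28986 + 1.14943 = 1.43928 hr

Final: 1.43928 hr


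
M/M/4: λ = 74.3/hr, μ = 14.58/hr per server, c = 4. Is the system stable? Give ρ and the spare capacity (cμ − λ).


Total capacity cμ = 4·14.58 = 58.32/hr
ρ = λ/(cμ) = 74.3/58.32 = 1.2740
Stable ⇔ ρ < 1: NO
Spare capacity = cμ − λ = 58.32 − 74.3 = -15.98/hr

Final: ρ = 1.2740; unstable; margin = -15.98/hr


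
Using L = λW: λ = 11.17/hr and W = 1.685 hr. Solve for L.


L = λW = 11.17·1.685 = 18.8215

Final: 18.8215


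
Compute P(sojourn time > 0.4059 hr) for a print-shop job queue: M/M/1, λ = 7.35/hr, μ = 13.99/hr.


W ~ Exponential(μ−λ) for M/M/1.
μ − λ = 13.99 − 7.35 = 6.6400
P(W > t) = e^{−(μ−λ)t} = e^{−2.6952} = 0.067530

Final: 0.067530


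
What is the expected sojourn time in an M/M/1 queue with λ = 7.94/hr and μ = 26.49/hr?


W = 1/(μ−λ) = 1/(26.49 − 7.94) = 1/18.55 = 0.05391 hr

Final: 0.05391 hr


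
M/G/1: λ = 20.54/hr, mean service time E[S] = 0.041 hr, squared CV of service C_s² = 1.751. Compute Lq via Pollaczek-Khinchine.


ρ = λ·E[S] = 20.54·0.041 = 0.8421
Lq = ρ²(1+C_s²)/(2(1−ρ)) = 0.7092·(1+1.751)/(2·0.1579)
= 0.7092·2.7510/0.3157 = 6.17955

Final: 6.17955


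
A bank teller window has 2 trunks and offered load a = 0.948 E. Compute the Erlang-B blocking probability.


B(c,a) = (a^c/c!) / Σ_{k=0}^{c} a^k/k!
a^2/2! = 0.449352
Σ terms (k=0..2): 1.00000 + 0.94800 + 0.44935 = 2.397352
B = 0.449352/2.397352 = 0.187437

Final: 0.187437


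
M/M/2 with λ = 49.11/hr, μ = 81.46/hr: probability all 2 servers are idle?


a = λ/μ = 49.11/81.46 = 0.6029; ρ = a/c = 0.3014
Σ_{k=0}^{1} a^k/k! (terms k=0..1) = 1.00000 + 0.60287 = 1.60287
Tail: a^2/(2!(1−ρ)) = 0.36346/(2·0.6986) = 0.26014
P₀ = 1/(1.60287 + 0.26014) = 1/1.86302 = 0.536764

Final: 0.536764


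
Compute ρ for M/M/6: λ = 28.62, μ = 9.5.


ρ = λ/(cμ) = 28.62/(6·9.5) = 28.62/57.00 = 0.5021

Final: 0.5021


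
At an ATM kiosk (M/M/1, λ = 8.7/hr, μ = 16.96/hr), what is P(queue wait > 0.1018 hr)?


ρ = 8.7/16.96 = 0.5130
P(Wq > t) = ρ·e^{−(μ−λ)t} = 0.5130·e^{−0.8409}
= 0.5130·0.431336 = 0.221263

Final: 0.221263


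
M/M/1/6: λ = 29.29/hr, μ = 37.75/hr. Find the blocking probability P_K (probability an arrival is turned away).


ρ = λ/μ = 29.29/37.75 = 0.7759
P_K = (1−ρ)ρ^K/(1−ρ^(K+1)) = (0.2241·0.218180)/(1 − 0.169284)
= 0.048895/0.830716 = 0.058859

Final: 0.058859


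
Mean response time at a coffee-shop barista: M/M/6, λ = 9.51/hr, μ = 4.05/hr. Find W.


a = 2.3481; ρ = 0.3914; P₀ = 0.095174
Lq = P₀·a^c·ρ/(c!(1−ρ)²) = 0.02341
Wq = Lq/λ = 0.02341/9.51 = 0.002462 hr
W = Wq + 1/μ = 0.002462 + 0.24691 = 0.24938 hr

Final: 0.24938 hr


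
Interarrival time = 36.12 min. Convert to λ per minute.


λ = 1/(interarrival time) in consistent units.
1 minute = 1 min, so λ = 1/36.12 = 0.02769 per minute

Final: 0.02769 /min


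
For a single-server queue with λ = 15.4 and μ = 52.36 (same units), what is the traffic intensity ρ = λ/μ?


ρ = λ/μ = 15.4/52.36 = 0.2941

Final: 0.2941


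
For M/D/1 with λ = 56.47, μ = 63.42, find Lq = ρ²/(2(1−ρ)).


ρ = 56.47/63.42 = 0.8904
M/D/1: Lq = ρ²/(2(1−ρ)) = 0.7928/(2·0.1096) = 3.61738

Final: 3.61738


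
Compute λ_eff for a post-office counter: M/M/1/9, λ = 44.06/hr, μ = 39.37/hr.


ρ = 1.1191; P_K = (1−ρ)ρ^9/(1−ρ^10) = 0.157580
λ_eff = λ(1 − P_K) = 44.06·(1 − 0.157580) = 44.06·0.842420 = 37.1170 /hr

Final: 37.1170 /hr


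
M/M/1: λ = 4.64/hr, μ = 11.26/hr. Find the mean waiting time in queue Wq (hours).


ρ = 4.64/11.26 = 0.4121
Wq = ρ/(μ−λ) = 0.4121/(11.26 − 4.64) = 0.4121/6.62 = 0.06225 hr

Final: 0.06225 hr


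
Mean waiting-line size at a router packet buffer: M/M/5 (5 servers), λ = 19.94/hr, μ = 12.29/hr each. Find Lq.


a = λ/μ = 1.6225; ρ = a/5 = 0.3245
P₀ = 0.196933
Lq = P₀·a^c·ρ / (c!·(1−ρ)²) = 0.196933·11.24259·0.3245/(120·0.45631)
= 0.01312

Final: 0.01312


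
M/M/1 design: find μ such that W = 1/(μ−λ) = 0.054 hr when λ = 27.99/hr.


W = 1/(μ−λ) ⇒ μ − λ = 1/W = 1/0.054 = 18.5185
μ = λ + 1/W = 27.99 + 18.5185 = 46.5085 per hr

Final: 46.5085 /hr


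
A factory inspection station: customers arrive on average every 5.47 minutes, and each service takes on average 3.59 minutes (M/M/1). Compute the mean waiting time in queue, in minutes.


λ = 60/5.47 = 10.9689 /hr
μ = 60/3.59 = 16.7131 /hr
ρ = λ/μ = 10.9689/16.7131 = 0.6563
Wq = ρ/(μ−λ) = 0.6563/(16.7131−10.9689) = 0.11426 hr
In minutes: 0.11426·60 = 6.855 min

Final: 6.855 min


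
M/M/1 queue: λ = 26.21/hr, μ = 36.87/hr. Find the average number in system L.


ρ = λ/μ = 26.21/36.87 = 0.7109
L = ρ/(1−ρ) = 0.7109/(1 − 0.7109) = 0.7109/0.2891 = 2.4587

Final: 2.4587


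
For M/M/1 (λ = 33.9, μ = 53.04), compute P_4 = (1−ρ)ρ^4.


ρ = 33.9/53.04 = 0.6391
P_n = (1−ρ)·ρ^n = (1 − 0.6391)·0.6391^4 = 0.3609·0.166872 = 0.060218

Final: 0.060218


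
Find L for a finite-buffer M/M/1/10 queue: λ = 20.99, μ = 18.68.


ρ = 20.99/18.68 = 1.1237
L = ρ[1 − (K+1)ρ^K + Kρ^(K+1)] / [(1−ρ)(1−ρ^(K+1))]
Numerator: 1.1237·(1 − 11·3.208896 + 10·3.605714) = 1.976834
Denominator: (-0.1237)·(-2.605714) = 0.322227
L = 1.976834/0.322227 = 6.1349

Final: 6.1349


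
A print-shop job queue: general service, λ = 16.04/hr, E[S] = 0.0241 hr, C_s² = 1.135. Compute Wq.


ρ = λ·E[S] = 16.04·0.0241 = 0.3866
E[S²] = E[S]²(1+C_s²) = 0.0241²·(1+1.135) = 0.001240
Wq = λ·E[S²]/(2(1−ρ)) = 16.04·0.001240/(2·0.6134) = 0.01621 hr

Final: 0.01621 hr


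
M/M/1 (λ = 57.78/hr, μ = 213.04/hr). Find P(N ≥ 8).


ρ = 57.78/213.04 = 0.2712
P(N ≥ n) = ρ^n = 0.2712^8 = 0.00002928

Final: 0.00002928


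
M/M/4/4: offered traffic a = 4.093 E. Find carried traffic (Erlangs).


B(4,4.093) = 0.319579 (Erlang-B)
Carried load = a(1 − B) = 4.093·(1 − 0.319579) = 4.093·0.680421 = 2.7850 E

Final: 2.7850 Erlangs


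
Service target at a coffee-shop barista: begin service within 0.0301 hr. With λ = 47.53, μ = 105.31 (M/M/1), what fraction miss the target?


ρ = 47.53/105.31 = 0.4513
P(Wq > t) = ρ·e^{−(μ−λ)t} = 0.4513·e^{−1.7392}
= 0.4513·0.175665 = 0.079283

Final: 0.079283


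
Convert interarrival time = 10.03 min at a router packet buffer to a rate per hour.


λ = 1/(interarrival time) in consistent units.
1 hour = 60 min, so λ = 60/10.03 = 5.9821 per hour

Final: 5.9821 /hr


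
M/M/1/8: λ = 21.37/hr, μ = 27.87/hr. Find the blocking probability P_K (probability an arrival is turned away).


ρ = λ/μ = 21.37/27.87 = 0.7668
P_K = (1−ρ)ρ^K/(1−ρ^(K+1)) = (0.2332·0.119492)/(1 − 0.091624)
= 0.027869/0.908376 = 0.030680

Final: 0.030680


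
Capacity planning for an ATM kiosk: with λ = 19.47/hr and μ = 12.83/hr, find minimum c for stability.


Stability requires cμ > λ ⇔ c > λ/μ.
λ/μ = 19.47/12.83 = 1.5175
Minimum integer c = ⌊1.5175⌋ + 1 = 2
Check: 2·12.83 = 25.66 > 19.47, while 1·12.83 = 12.83 ≤ 19.47

Final: 2 servers


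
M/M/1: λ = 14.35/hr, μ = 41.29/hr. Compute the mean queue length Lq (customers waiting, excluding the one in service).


ρ = 14.35/41.29 = 0.3475
Lq = ρ²/(1−ρ) = 0.1208/0.6525 = 0.1851

Final: 0.1851


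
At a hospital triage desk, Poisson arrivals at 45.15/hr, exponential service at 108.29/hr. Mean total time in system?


W = 1/(μ−λ) = 1/(108.29 − 45.15) = 1/63.14 = 0.01584 hr

Final: 0.01584 hr


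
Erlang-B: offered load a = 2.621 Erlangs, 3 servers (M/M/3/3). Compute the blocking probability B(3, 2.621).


B(c,a) = (a^c/c!) / Σ_{k=0}^{c} a^k/k!
a^3/3! = 3.000888
Σ terms (k=0..3): 1.00000 + 2.62100 + 3.43482 + 3.00089 = 10.056709
B = 3.000888/10.056709 = 0.298397

Final: 0.298397


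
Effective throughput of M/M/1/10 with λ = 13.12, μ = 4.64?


ρ = 2.8276; P_K = (1−ρ)ρ^10/(1−ρ^11) = 0.646348
λ_eff = λ(1 − P_K) = 13.12·(1 − 0.646348) = 13.12·0.353652 = 4.6399 /hr

Final: 4.6399 /hr


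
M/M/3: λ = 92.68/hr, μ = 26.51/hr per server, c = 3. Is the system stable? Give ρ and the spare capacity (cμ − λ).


Total capacity cμ = 3·26.51 = 79.53/hr
ρ = λ/(cμ) = 92.68/79.53 = 1.1653
Stable ⇔ ρ < 1: NO
Spare capacity = cμ − λ = 79.53 − 92.68 = -13.15/hr

Final: ρ = 1.1653; unstable; margin = -13.15/hr


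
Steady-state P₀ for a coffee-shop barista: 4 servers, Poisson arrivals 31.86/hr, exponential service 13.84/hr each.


a = λ/μ = 31.86/13.84 = 2.3020; ρ = a/c = 0.5755
Σ_{k=0}^{3} a^k/k! (terms k=0..3) = 1.00000 + 2.30202 + 2.64966 + 2.03319 = 7.98487
Tail: a^4/(4!(1−ρ)) = 28.08269/(24·0.4245) = 2.75649
P₀ = 1/(7.98487 + 2.75649) = 1/10.74135 = 0.093098

Final: 0.093098


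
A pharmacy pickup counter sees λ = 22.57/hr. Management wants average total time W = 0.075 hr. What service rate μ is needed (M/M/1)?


W = 1/(μ−λ) ⇒ μ − λ = 1/W = 1/0.075 = 13.3333
μ = λ + 1/W = 22.57 + 13.3333 = 35.9033 per hr

Final: 35.9033 /hr


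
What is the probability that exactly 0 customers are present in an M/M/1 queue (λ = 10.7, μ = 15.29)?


ρ = 10.7/15.29 = 0.6998
P_n = (1−ρ)·ρ^n = (1 − 0.6998)·0.6998^0 = 0.3002·1.000000 = 0.300196

Final: 0.300196


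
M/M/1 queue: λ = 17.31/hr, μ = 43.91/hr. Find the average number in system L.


ρ = λ/μ = 17.31/43.91 = 0.3942
L = ρ/(1−ρ) = 0.3942/(1 − 0.3942) = 0.3942/0.6058 = 0.6508

Final: 0.6508


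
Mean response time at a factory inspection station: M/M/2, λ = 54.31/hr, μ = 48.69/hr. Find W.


a = 1.1154; ρ = 0.5577; P₀ = 0.283934
Lq = P₀·a^c·ρ/(c!(1−ρ)²) = 0.50358
Wq = Lq/λ = 0.50358/54.31 = 0.009272 hr
W = Wq + 1/μ = 0.009272 + 0.02054 = 0.02981 hr

Final: 0.02981 hr


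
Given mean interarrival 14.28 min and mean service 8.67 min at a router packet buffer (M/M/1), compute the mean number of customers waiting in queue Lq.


λ = 60/14.28 = 4.2017 /hr
μ = 60/8.67 = 6.9204 /hr
ρ = λ/μ = 4.2017/6.9204 = 0.6071
Lq = ρ²/(1−ρ) = 0.3686/0.3929 = 0.9383

Final: 0.9383


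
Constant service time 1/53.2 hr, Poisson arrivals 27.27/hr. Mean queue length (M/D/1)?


ρ = 27.27/53.2 = 0.5126
M/D/1: Lq = ρ²/(2(1−ρ)) = 0.2628/(2·0.4874) = 0.26954

Final: 0.26954


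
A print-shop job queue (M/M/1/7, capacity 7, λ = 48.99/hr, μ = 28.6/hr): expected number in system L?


ρ = 48.99/28.6 = 1.7129
L = ρ[1 − (K+1)ρ^K + Kρ^(K+1)] / [(1−ρ)(1−ρ^(K+1))]
Numerator: 1.7129·(1 − 8·43.270294 + 7·74.119290) = 297.490370
Denominator: (-0.7129)·(-73.119290) = 52.129452
L = 297.490370/52.129452 = 5.7068

Final: 5.7068


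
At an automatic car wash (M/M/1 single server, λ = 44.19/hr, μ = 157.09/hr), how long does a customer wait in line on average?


ρ = 44.19/157.09 = 0.2813
Wq = ρ/(μ−λ) = 0.2813/(157.09 − 44.19) = 0.2813/112.90 = 0.002492 hr

Final: 0.002492 hr


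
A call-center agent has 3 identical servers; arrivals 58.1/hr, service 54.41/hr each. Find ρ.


ρ = λ/(cμ) = 58.1/(3·54.41) = 58.1/163.23 = 0.3559

Final: 0.3559


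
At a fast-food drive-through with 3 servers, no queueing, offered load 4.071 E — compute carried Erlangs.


B(3,4.071) = 0.457063 (Erlang-B)
Carried load = a(1 − B) = 4.071·(1 − 0.457063) = 4.071·0.542937 = 2.2103 E

Final: 2.2103 Erlangs


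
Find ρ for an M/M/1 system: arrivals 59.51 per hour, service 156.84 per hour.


ρ = λ/μ = 59.51/156.84 = 0.3794

Final: 0.3794


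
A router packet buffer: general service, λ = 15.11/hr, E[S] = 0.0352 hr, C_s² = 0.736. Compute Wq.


ρ = λ·E[S] = 15.11·0.0352 = 0.5319
E[S²] = E[S]²(1+C_s²) = 0.0352²·(1+0.736) = 0.002151
Wq = λ·E[S²]/(2(1−ρ)) = 15.11·0.002151/(2·0.4681) = 0.03471 hr

Final: 0.03471 hr


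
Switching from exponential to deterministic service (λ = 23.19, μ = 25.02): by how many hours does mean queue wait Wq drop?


ρ = 23.19/25.02 = 0.9269
Wq(M/M/1) = ρ/(μ−λ) = 0.9269/1.83 = 0.50648 hr
Wq(M/D/1) = ρ/(2(μ−λ)) = 0.25324 hr
Savings = 0.50648 − 0.25324 = 0.25324 hr

Final: 0.25324 hr


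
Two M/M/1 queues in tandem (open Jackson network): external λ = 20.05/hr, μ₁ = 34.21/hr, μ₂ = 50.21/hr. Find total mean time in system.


Each node sees arrival rate λ = 20.05/hr (tandem ⇒ throughput preserved).
W₁ = 1/(μ₁−λ) = 1/(34.21−20.05) = 0.07062 hr
W₂ = 1/(μ₂−λ) = 1/(50.21−20.05) = 0.03316 hr
W_total = W₁ + W₂ = 0.07062 + 0.03316 = 0.10378 hr

Final: 0.10378 hr


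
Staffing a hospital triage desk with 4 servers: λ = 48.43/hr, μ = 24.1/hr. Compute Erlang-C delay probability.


a = λ/μ = 2.0095; ρ = a/4 = 0.5024
P₀ = 0.129088 (from M/M/c formula)
C(c,a) = [a^c/(c!(1−ρ))]·P₀ = [16.30759/(24·0.4976)]·0.129088
= 1.36548·0.129088 = 0.176267

Final: 0.176267


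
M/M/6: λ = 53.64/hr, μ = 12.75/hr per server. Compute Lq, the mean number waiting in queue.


a = λ/μ = 4.2071; ρ = a/6 = 0.7012
P₀ = 0.013111
Lq = P₀·a^c·ρ / (c!·(1−ρ)²) = 0.013111·5544.61642·0.7012/(720·0.08930)
= 0.79280

Final: 0.79280


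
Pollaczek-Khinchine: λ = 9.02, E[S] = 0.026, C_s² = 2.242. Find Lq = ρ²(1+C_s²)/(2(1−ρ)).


ρ = λ·E[S] = 9.02·0.026 = 0.2345
Lq = ρ²(1+C_s²)/(2(1−ρ)) = 0.05500·(1+2.242)/(2·0.7655)
= 0.05500·3.2420/1.5310 = 0.11647

Final: 0.11647


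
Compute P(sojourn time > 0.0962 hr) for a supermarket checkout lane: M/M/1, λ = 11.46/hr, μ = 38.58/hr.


W ~ Exponential(μ−λ) for M/M/1.
μ − λ = 38.58 − 11.46 = 27.1200
P(W > t) = e^{−(μ−λ)t} = e^{−2.6089} = 0.073612

Final: 0.073612


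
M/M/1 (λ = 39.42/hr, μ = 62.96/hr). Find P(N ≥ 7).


ρ = 39.42/62.96 = 0.6261
P(N ≥ n) = ρ^n = 0.6261^7 = 0.037719

Final: 0.037719


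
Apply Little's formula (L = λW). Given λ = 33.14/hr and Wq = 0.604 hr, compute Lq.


Lq = λWq = 33.14·0.604 = 20.0166

Final: 20.0166


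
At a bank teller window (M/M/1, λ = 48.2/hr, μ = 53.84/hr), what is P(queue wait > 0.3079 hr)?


ρ = 48.2/53.84 = 0.8952
P(Wq > t) = ρ·e^{−(μ−λ)t} = 0.8952·e^{−1.7366}
= 0.8952·0.176126 = 0.157676

Final: 0.157676


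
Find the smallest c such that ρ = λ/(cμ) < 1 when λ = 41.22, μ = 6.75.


Stability requires cμ > λ ⇔ c > λ/μ.
λ/μ = 41.22/6.75 = 6.1067
Minimum integer c = ⌊6.1067⌋ + 1 = 7
Check: 7·6.75 = 47.25 > 41.22, while 6·6.75 = 40.50 ≤ 41.22

Final: 7 servers


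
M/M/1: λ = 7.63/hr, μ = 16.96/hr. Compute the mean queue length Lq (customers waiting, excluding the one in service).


ρ = 7.63/16.96 = 0.4499
Lq = ρ²/(1−ρ) = 0.2024/0.5501 = 0.3679

Final: 0.3679


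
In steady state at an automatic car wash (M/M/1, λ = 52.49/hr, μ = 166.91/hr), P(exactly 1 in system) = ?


ρ = 52.49/166.91 = 0.3145
P_n = (1−ρ)·ρ^n = (1 − 0.3145)·0.3145^1 = 0.6855·0.314481 = 0.215583

Final: 0.215583


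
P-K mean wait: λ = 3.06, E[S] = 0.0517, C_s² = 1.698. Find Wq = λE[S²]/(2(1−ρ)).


ρ = λ·E[S] = 3.06·0.0517 = 0.1582
E[S²] = E[S]²(1+C_s²) = 0.0517²·(1+1.698) = 0.007211
Wq = λ·E[S²]/(2(1−ρ)) = 3.06·0.007211/(2·0.8418) = 0.01311 hr

Final: 0.01311 hr


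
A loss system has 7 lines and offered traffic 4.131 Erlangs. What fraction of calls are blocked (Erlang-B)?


B(c,a) = (a^c/c!) / Σ_{k=0}^{c} a^k/k!
a^7/7! = 4.073388
Σ terms (k=0..7): 1.00000 + 4.13100 + 8.53258 + 11.74936 + 12.13415 + 10.02524 + 6.90238 + 4.07339 = 58.548103
B = 4.073388/58.548103 = 0.069573

Final: 0.069573


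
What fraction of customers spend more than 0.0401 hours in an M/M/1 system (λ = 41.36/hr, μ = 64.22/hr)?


W ~ Exponential(μ−λ) for M/M/1.
μ − λ = 64.22 − 41.36 = 22.8600
P(W > t) = e^{−(μ−λ)t} = e^{−0.9167} = 0.399842

Final: 0.399842


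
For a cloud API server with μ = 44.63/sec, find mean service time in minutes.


Mean service time = 1/μ = 1/44.63 second = 0.02241 second
In minutes: 0.02241 × 0.0166667 = 0.0003734 min

Final: 0.0003734 min


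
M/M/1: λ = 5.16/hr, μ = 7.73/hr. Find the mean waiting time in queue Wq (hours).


ρ = 5.16/7.73 = 0.6675
Wq = ρ/(μ−λ) = 0.6675/(7.73 − 5.16) = 0.6675/2.57 = 0.2597 hr

Final: 0.2597 hr


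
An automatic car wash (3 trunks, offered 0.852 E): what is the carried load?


B(3,0.852) = 0.044468 (Erlang-B)
Carried load = a(1 − B) = 0.852·(1 − 0.044468) = 0.852·0.955532 = 0.8141 E

Final: 0.8141 Erlangs


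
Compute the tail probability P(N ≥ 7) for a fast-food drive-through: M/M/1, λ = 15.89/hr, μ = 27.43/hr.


ρ = 15.89/27.43 = 0.5793
P(N ≥ n) = ρ^n = 0.5793^7 = 0.021892

Final: 0.021892


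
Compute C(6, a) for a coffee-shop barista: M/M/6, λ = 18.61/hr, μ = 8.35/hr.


a = λ/μ = 2.2287; ρ = a/6 = 0.3715
P₀ = 0.107357 (from M/M/c formula)
C(c,a) = [a^c/(c!(1−ρ))]·P₀ = [122.56300/(720·0.6285)]·0.107357
= 0.27083·0.107357 = 0.029075

Final: 0.029075


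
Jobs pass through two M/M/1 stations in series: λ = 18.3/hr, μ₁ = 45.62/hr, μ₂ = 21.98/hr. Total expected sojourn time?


Each node sees arrival rate λ = 18.3/hr (tandem ⇒ throughput preserved).
W₁ = 1/(μ₁−λ) = 1/(45.62−18.3) = 0.03660 hr
W₂ = 1/(μ₂−λ) = 1/(21.98−18.3) = 0.27174 hr
W_total = W₁ + W₂ = 0.03660 + 0.27174 = 0.30834 hr

Final: 0.30834 hr


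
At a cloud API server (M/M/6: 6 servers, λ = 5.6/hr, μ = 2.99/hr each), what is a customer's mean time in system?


a = 1.8729; ρ = 0.3122; P₀ = 0.153524
Lq = P₀·a^c·ρ/(c!(1−ρ)²) = 0.006072
Wq = Lq/λ = 0.006072/5.6 = 0.001084 hr
W = Wq + 1/μ = 0.001084 + 0.33445 = 0.33553 hr

Final: 0.33553 hr


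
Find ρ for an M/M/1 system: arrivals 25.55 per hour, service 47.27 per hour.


ρ = λ/μ = 25.55/47.27 = 0.5405

Final: 0.5405


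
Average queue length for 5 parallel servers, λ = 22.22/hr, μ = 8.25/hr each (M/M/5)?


a = λ/μ = 2.6933; ρ = a/5 = 0.5387
P₀ = 0.065235
Lq = P₀·a^c·ρ / (c!·(1−ρ)²) = 0.065235·141.72633·0.5387/(120·0.21283)
= 0.19500

Final: 0.19500


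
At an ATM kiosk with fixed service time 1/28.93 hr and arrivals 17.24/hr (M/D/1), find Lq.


ρ = 17.24/28.93 = 0.5959
M/D/1: Lq = ρ²/(2(1−ρ)) = 0.3551/(2·0.4041) = 0.43942

Final: 0.43942


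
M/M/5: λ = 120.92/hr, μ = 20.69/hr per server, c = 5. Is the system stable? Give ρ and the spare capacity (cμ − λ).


Total capacity cμ = 5·20.69 = 103.45/hr
ρ = λ/(cμ) = 120.92/103.45 = 1.1689
Stable ⇔ ρ < 1: NO
Spare capacity = cμ − λ = 103.45 − 120.92 = -17.47/hr

Final: ρ = 1.1689; unstable; margin = -17.47/hr


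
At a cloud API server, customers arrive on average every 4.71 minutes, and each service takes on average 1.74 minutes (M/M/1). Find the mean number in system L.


λ = 60/4.71 = 12.7389 /hr
μ = 60/1.74 = 34.4828 /hr
ρ = λ/μ = 12.7389/34.4828 = 0.3694
L = ρ/(1−ρ) = 0.3694/0.6306 = 0.5859

Final: 0.5859


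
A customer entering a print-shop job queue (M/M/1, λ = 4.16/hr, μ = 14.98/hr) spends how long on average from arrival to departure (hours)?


W = 1/(μ−λ) = 1/(14.98 − 4.16) = 1/10.82 = 0.09242 hr

Final: 0.09242 hr


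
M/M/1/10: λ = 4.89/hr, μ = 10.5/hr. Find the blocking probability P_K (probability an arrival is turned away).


ρ = λ/μ = 4.89/10.5 = 0.4657
P_K = (1−ρ)ρ^K/(1−ρ^(K+1)) = (0.5343·0.0004799)/(1 − 0.0002235)
= 0.0002564/0.999776 = 0.0002565

Final: 0.0002565


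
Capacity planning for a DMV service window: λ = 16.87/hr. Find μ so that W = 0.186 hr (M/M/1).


W = 1/(μ−λ) ⇒ μ − λ = 1/W = 1/0.186 = 5.3763
μ = λ + 1/W = 16.87 + 5.3763 = 22.2463 per hr

Final: 22.2463 /hr


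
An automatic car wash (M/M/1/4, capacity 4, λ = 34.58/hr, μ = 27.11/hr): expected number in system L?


ρ = 34.58/27.11 = 1.2755
L = ρ[1 − (K+1)ρ^K + Kρ^(K+1)] / [(1−ρ)(1−ρ^(K+1))]
Numerator: 1.2755·(1 − 5·2.647170 + 4·3.376582) = 1.620551
Denominator: (-0.2755)·(-2.376582) = 0.654853
L = 1.620551/0.654853 = 2.4747

Final: 2.4747


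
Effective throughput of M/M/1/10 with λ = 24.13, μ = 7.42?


ρ = 3.2520; P_K = (1−ρ)ρ^10/(1−ρ^11) = 0.692501
λ_eff = λ(1 − P_K) = 24.13·(1 − 0.692501) = 24.13·0.307499 = 7.4200 /hr

Final: 7.4200 /hr


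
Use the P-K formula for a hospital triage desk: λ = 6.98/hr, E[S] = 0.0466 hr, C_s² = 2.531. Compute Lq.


ρ = λ·E[S] = 6.98·0.0466 = 0.3253
Lq = ρ²(1+C_s²)/(2(1−ρ)) = 0.1058·(1+2.531)/(2·0.6747)
= 0.1058·3.5310/1.3495 = 0.27683

Final: 0.27683


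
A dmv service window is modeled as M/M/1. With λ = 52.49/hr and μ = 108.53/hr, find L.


ρ = λ/μ = 52.49/108.53 = 0.4836
L = ρ/(1−ρ) = 0.4836/(1 − 0.4836) = 0.4836/0.5164 = 0.9367

Final: 0.9367


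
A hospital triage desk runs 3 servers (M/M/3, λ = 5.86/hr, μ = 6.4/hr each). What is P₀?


a = λ/μ = 5.86/6.4 = 0.9156; ρ = a/c = 0.3052
Σ_{k=0}^{2} a^k/k! (terms k=0..2) = 1.00000 + 0.91563 + 0.41918 = 2.33481
Tail: a^3/(3!(1−ρ)) = 0.76763/(6·0.6948) = 0.18414
P₀ = 1/(2.33481 + 0.18414) = 1/2.51895 = 0.396991

Final: 0.396991


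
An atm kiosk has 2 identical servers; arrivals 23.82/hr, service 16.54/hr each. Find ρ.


ρ = λ/(cμ) = 23.82/(2·16.54) = 23.82/33.08 = 0.7201

Final: 0.7201


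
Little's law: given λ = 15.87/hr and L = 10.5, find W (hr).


W = L/λ = 10.5/15.87 = 0.6616 hr

Final: 0.6616 hr


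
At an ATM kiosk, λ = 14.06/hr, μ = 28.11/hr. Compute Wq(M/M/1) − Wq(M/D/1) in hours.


ρ = 14.06/28.11 = 0.5002
Wq(M/M/1) = ρ/(μ−λ) = 0.5002/14.05 = 0.03560 hr
Wq(M/D/1) = ρ/(2(μ−λ)) = 0.01780 hr
Savings = 0.03560 − 0.01780 = 0.01780 hr

Final: 0.01780 hr


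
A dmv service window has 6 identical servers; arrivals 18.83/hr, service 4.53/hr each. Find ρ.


ρ = λ/(cμ) = 18.83/(6·4.53) = 18.83/27.18 = 0.6928

Final: 0.6928


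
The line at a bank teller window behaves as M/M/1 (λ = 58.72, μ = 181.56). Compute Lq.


ρ = 58.72/181.56 = 0.3234
Lq = ρ²/(1−ρ) = 0.1046/0.6766 = 0.1546

Final: 0.1546


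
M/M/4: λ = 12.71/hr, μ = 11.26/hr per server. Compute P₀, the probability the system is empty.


a = λ/μ = 12.71/11.26 = 1.1288; ρ = a/c = 0.2822
Σ_{k=0}^{3} a^k/k! (terms k=0..3) = 1.00000 + 1.12877 + 0.63707 + 0.23970 = 3.00554
Tail: a^4/(4!(1−ρ)) = 1.62341/(24·0.7178) = 0.09423
P₀ = 1/(3.00554 + 0.09423) = 1/3.09978 = 0.322604

Final: 0.322604


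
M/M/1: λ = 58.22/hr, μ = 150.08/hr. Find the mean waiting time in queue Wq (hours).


ρ = 58.22/150.08 = 0.3879
Wq = ρ/(μ−λ) = 0.3879/(150.08 − 58.22) = 0.3879/91.86 = 0.004223 hr

Final: 0.004223 hr


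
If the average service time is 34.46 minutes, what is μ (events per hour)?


μ = 1/(service time) in consistent units.
1 hour = 60 min, so μ = 60/34.46 = 1.7411 per hour

Final: 1.7411 /hr


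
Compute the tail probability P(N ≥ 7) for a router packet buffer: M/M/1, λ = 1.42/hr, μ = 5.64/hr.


ρ = 1.42/5.64 = 0.2518
P(N ≥ n) = ρ^n = 0.2518^7 = 0.00006413

Final: 0.00006413


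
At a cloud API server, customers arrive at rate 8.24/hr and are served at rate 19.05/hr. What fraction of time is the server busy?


ρ = λ/μ = 8.24/19.05 = 0.4325

Final: 0.4325


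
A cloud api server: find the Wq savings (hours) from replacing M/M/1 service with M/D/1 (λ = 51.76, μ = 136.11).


ρ = 51.76/136.11 = 0.3803
Wq(M/M/1) = ρ/(μ−λ) = 0.3803/84.35 = 0.004508 hr
Wq(M/D/1) = ρ/(2(μ−λ)) = 0.002254 hr
Savings = 0.004508 − 0.002254 = 0.002254 hr

Final: 0.002254 hr


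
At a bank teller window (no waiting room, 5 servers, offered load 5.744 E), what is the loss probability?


B(c,a) = (a^c/c!) / Σ_{k=0}^{c} a^k/k!
a^5/5! = 52.106381
Σ terms (k=0..5): 1.00000 + 5.74400 + 16.49677 + 31.58581 + 45.35723 + 52.10638 = 152.290186
B = 52.106381/152.290186 = 0.342152

Final: 0.342152


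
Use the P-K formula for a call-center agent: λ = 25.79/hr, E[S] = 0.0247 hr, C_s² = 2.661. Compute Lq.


ρ = λ·E[S] = 25.79·0.0247 = 0.6370
Lq = ρ²(1+C_s²)/(2(1−ρ)) = 0.4058·(1+2.661)/(2·0.3630)
= 0.4058·3.6610/0.7260 = 2.04633

Final: 2.04633


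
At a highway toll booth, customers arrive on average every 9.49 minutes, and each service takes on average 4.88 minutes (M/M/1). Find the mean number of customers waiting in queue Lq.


λ = 60/9.49 = 6.3224 /hr
μ = 60/4.88 = 12.2951 /hr
ρ = λ/μ = 6.3224/12.2951 = 0.5142
Lq = ρ²/(1−ρ) = 0.2644/0.4858 = 0.5443

Final: 0.5443


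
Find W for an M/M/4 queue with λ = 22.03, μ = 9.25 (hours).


a = 2.3816; ρ = 0.5954; P₀ = 0.084872
Lq = P₀·a^c·ρ/(c!(1−ρ)²) = 0.41383
Wq = Lq/λ = 0.41383/22.03 = 0.01878 hr
W = Wq + 1/μ = 0.01878 + 0.10811 = 0.12689 hr

Final: 0.12689 hr


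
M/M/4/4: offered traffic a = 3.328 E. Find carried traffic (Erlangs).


B(4,3.328) = 0.242004 (Erlang-B)
Carried load = a(1 − B) = 3.328·(1 − 0.242004) = 3.328·0.757996 = 2.5226 E

Final: 2.5226 Erlangs


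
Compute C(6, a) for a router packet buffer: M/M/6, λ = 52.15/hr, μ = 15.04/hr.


a = λ/μ = 3.4674; ρ = a/6 = 0.5779
P₀ = 0.029989 (from M/M/c formula)
C(c,a) = [a^c/(c!(1−ρ))]·P₀ = [1737.95633/(720·0.4221)]·0.029989
= 5.71866·0.029989 = 0.171497

Final: 0.171497


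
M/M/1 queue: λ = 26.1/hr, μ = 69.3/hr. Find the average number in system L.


ρ = λ/μ = 26.1/69.3 = 0.3766
L = ρ/(1−ρ) = 0.3766/(1 − 0.3766) = 0.3766/0.6234 = 0.6042

Final: 0.6042


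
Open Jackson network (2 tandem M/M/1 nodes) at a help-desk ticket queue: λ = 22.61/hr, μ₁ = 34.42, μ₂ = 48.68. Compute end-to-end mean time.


Each node sees arrival rate λ = 22.61/hr (tandem ⇒ throughput preserved).
W₁ = 1/(μ₁−λ) = 1/(34.42−22.61) = 0.08467 hr
W₂ = 1/(μ₂−λ) = 1/(48.68−22.61) = 0.03836 hr
W_total = W₁ + W₂ = 0.08467 + 0.03836 = 0.12303 hr

Final: 0.12303 hr


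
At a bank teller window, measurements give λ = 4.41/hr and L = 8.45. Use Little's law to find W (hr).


W = L/λ = 8.45/4.41 = 1.9161 hr

Final: 1.9161 hr


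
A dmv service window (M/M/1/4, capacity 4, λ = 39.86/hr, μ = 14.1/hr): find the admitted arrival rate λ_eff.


ρ = 2.8270; P_K = (1−ρ)ρ^4/(1−ρ^5) = 0.649861
λ_eff = λ(1 − P_K) = 39.86·(1 − 0.649861) = 39.86·0.350139 = 13.9565 /hr

Final: 13.9565 /hr


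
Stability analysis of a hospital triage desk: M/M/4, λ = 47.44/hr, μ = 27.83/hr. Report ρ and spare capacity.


Total capacity cμ = 4·27.83 = 111.32/hr
ρ = λ/(cμ) = 47.44/111.32 = 0.4262
Stable ⇔ ρ < 1: YES
Spare capacity = cμ − λ = 111.32 − 47.44 = 63.88/hr

Final: ρ = 0.4262; stable; margin = 63.88/hr


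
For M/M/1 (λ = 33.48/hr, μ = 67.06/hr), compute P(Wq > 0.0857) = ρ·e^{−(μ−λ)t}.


ρ = 33.48/67.06 = 0.4993
P(Wq > t) = ρ·e^{−(μ−λ)t} = 0.4993·e^{−2.8778}
= 0.4993·0.056258 = 0.028087

Final: 0.028087


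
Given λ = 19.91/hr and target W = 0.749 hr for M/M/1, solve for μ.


W = 1/(μ−λ) ⇒ μ − λ = 1/W = 1/0.749 = 1.3351
μ = λ + 1/W = 19.91 + 1.3351 = 21.2451 per hr

Final: 21.2451 /hr


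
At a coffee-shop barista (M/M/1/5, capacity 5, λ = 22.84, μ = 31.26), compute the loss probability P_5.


ρ = λ/μ = 22.84/31.26 = 0.7306
P_K = (1−ρ)ρ^K/(1−ρ^(K+1)) = (0.2694·0.208226)/(1 − 0.152140)
= 0.056087/0.847860 = 0.066151

Final: 0.066151


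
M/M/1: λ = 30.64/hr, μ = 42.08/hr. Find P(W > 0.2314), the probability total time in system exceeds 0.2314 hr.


W ~ Exponential(μ−λ) for M/M/1.
μ − λ = 42.08 − 30.64 = 11.4400
P(W > t) = e^{−(μ−λ)t} = e^{−2.6472} = 0.070848

Final: 0.070848


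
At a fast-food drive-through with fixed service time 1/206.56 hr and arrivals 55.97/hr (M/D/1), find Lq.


ρ = 55.97/206.56 = 0.2710
M/D/1: Lq = ρ²/(2(1−ρ)) = 0.07342/(2·0.7290) = 0.05035

Final: 0.05035


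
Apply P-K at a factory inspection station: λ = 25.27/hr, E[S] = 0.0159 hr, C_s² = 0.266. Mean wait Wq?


ρ = λ·E[S] = 25.27·0.0159 = 0.4018
E[S²] = E[S]²(1+C_s²) = 0.0159²·(1+0.266) = 0.0003201
Wq = λ·E[S²]/(2(1−ρ)) = 25.27·0.0003201/(2·0.5982) = 0.006760 hr

Final: 0.006760 hr


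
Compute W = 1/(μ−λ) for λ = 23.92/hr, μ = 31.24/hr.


W = 1/(μ−λ) = 1/(31.24 − 23.92) = 1/7.32 = 0.1366 hr

Final: 0.1366 hr


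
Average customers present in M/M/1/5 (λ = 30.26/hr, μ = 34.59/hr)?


ρ = 30.26/34.59 = 0.8748
L = ρ[1 − (K+1)ρ^K + Kρ^(K+1)] / [(1−ρ)(1−ρ^(K+1))]
Numerator: 0.8748·(1 − 6·0.512380 + 5·0.448240) = 0.146025
Denominator: (0.1252)·(0.551760) = 0.069070
L = 0.146025/0.069070 = 2.1142

Final: 2.1142


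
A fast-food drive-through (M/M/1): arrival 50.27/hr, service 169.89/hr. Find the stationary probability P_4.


ρ = 50.27/169.89 = 0.2959
P_n = (1−ρ)·ρ^n = (1 − 0.2959)·0.2959^4 = 0.7041·0.007666 = 0.005398

Final: 0.005398


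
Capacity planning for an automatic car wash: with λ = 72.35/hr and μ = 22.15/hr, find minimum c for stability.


Stability requires cμ > λ ⇔ c > λ/μ.
λ/μ = 72.35/22.15 = 3.2664
Minimum integer c = ⌊3.2664⌋ + 1 = 4
Check: 4·22.15 = 88.60 > 72.35, while 3·22.15 = 66.45 ≤ 72.35

Final: 4 servers


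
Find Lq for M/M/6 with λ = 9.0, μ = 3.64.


a = λ/μ = 2.4725; ρ = a/6 = 0.4121
P₀ = 0.083924
Lq = P₀·a^c·ρ / (c!·(1−ρ)²) = 0.083924·228.47924·0.4121/(720·0.34564)
= 0.03175

Final: 0.03175


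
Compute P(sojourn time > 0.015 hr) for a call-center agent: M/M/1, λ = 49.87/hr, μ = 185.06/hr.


W ~ Exponential(μ−λ) for M/M/1.
μ − λ = 185.06 − 49.87 = 135.1900
P(W > t) = e^{−(μ−λ)t} = e^{−2.0278} = 0.131618

Final: 0.131618


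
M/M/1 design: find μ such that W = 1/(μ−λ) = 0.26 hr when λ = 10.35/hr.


W = 1/(μ−λ) ⇒ μ − λ = 1/W = 1/0.26 = 3.8462
μ = λ + 1/W = 10.35 + 3.8462 = 14.1962 per hr

Final: 14.1962 /hr


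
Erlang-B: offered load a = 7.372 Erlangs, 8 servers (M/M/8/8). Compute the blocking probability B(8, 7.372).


B(c,a) = (a^c/c!) / Σ_{k=0}^{c} a^k/k!
a^8/8! = 216.352585
Σ terms (k=0..8): 1.00000 + 7.37200 + 27.17319 + 66.77359 + 123.06373 + 181.44516 + 222.93562 + 234.78306 + 216.35259 = 1080.898929
B = 216.352585/1080.898929 = 0.200160

Final: 0.200160


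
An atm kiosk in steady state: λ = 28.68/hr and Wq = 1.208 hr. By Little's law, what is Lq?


Lq = λWq = 28.68·1.208 = 34.6454

Final: 34.6454


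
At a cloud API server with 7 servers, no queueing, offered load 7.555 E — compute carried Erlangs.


B(7,7.555) = 0.282465 (Erlang-B)
Carried load = a(1 − B) = 7.555·(1 − 0.282465) = 7.555·0.717535 = 5.4210 E

Final: 5.4210 Erlangs


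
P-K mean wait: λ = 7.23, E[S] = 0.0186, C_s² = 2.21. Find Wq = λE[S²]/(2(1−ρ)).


ρ = λ·E[S] = 7.23·0.0186 = 0.1345
E[S²] = E[S]²(1+C_s²) = 0.0186²·(1+2.21) = 0.001111
Wq = λ·E[S²]/(2(1−ρ)) = 7.23·0.001111/(2·0.8655) = 0.004638 hr

Final: 0.004638 hr


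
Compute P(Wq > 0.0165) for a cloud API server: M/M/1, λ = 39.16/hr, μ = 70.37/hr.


ρ = 39.16/70.37 = 0.5565
P(Wq > t) = ρ·e^{−(μ−λ)t} = 0.5565·e^{−0.5150}
= 0.5565·0.597522 = 0.332513

Final: 0.332513


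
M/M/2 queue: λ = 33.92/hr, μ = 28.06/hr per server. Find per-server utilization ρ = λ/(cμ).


ρ = λ/(cμ) = 33.92/(2·28.06) = 33.92/56.12 = 0.6044

Final: 0.6044


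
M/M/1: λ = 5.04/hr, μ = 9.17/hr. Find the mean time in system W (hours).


W = 1/(μ−λ) = 1/(9.17 − 5.04) = 1/4.13 = 0.2421 hr

Final: 0.2421 hr


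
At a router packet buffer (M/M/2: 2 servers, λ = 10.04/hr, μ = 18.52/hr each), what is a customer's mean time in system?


a = 0.5421; ρ = 0.2711; P₀ = 0.573492
Lq = P₀·a^c·ρ/(c!(1−ρ)²) = 0.04299
Wq = Lq/λ = 0.04299/10.04 = 0.004282 hr
W = Wq + 1/μ = 0.004282 + 0.05400 = 0.05828 hr

Final: 0.05828 hr


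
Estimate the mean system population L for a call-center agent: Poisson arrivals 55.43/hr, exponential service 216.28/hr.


ρ = λ/μ = 55.43/216.28 = 0.2563
L = ρ/(1−ρ) = 0.2563/(1 − 0.2563) = 0.2563/0.7437 = 0.3446

Final: 0.3446


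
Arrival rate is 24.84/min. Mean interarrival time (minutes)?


Mean interarrival time = 1/λ = 1/24.84 minute = 0.04026 minute
In minutes: 0.04026 × 1 = 0.04026 min

Final: 0.04026 min


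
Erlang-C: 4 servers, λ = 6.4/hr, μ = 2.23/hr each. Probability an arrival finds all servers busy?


a = λ/μ = 2.8700; ρ = a/4 = 0.7175
P₀ = 0.045591 (from M/M/c formula)
C(c,a) = [a^c/(c!(1−ρ))]·P₀ = [67.84228/(24·0.2825)]·0.045591
= 10.00584·0.045591 = 0.456181

Final: 0.456181


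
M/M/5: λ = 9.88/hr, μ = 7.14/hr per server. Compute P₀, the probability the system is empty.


a = λ/μ = 9.88/7.14 = 1.3838; ρ = a/c = 0.2768
Σ_{k=0}^{4} a^k/k! (terms k=0..4) = 1.00000 + 1.38375 + 0.95739 + 0.44160 + 0.15276 = 3.93550
Tail: a^5/(5!(1−ρ)) = 5.07334/(120·0.7232) = 0.05846
P₀ = 1/(3.93550 + 0.05846) = 1/3.99396 = 0.250378

Final: 0.250378


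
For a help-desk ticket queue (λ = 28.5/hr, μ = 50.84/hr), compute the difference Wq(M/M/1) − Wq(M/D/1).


ρ = 28.5/50.84 = 0.5606
Wq(M/M/1) = ρ/(μ−λ) = 0.5606/22.34 = 0.02509 hr
Wq(M/D/1) = ρ/(2(μ−λ)) = 0.01255 hr
Savings = 0.02509 − 0.01255 = 0.01255 hr

Final: 0.01255 hr


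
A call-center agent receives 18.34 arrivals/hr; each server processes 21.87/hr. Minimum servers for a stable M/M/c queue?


Stability requires cμ > λ ⇔ c > λ/μ.
λ/μ = 18.34/21.87 = 0.8386
Minimum integer c = ⌊0.8386⌋ + 1 = 1
Check: 1·21.87 = 21.87 > 18.34, while 0·21.87 = 0.00 ≤ 18.34

Final: 1 servers


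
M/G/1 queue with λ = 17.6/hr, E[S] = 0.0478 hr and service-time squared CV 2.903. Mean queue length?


ρ = λ·E[S] = 17.6·0.0478 = 0.8413
Lq = ρ²(1+C_s²)/(2(1−ρ)) = 0.7078·(1+2.903)/(2·0.1587)
= 0.7078·3.9030/0.3174 = 8.70198

Final: 8.70198
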